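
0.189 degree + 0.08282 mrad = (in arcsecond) 697.5. Check: 1 degree = 0.017453293 rad, so 0.189 degree = 0.189 * 0.017453293 = 0.0032986723 rad. 1 mrad = 0.001 rad, so 0.08282 mrad = 0.08282 * 0.001 = 8.282e-05 rad. Sum: 0.0032986723 + 8.282e-05 = 0.0033814923 rad. 1 arcsecond = 4.8481368e-06 rad, so 0.0033814923 rad = 0.0033814923 / 4.8481368e-06 = 697.48285 arcsecond ≈ 697.5 arcsecond (4 s.f.).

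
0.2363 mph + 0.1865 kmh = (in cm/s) 1 mph = 0.44704 m/s, so 0.2363 mph = 0.2363 * 0.44704 = 0.10563555 m/s. 1 kmh = 0.27777778 m/s, so 0.1865 kmh = 0.1865 * 0.27777778 = 0.051805556 m/s. Sum: 0.10563555 + 0.051805556 = 0.15744111 m/s. 1 cm/s = 0.01 m/s, so 0.15744111 m/s = 0.15744111 / 0.01 = 15.744111 cm/s ≈ 15.74 cm/s (4 s.f.). Final answer: 15.74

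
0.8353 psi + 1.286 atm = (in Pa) 1.361e+05. Check: 1 psi = 6894.7573 Pa, so 0.8353 psi = 0.8353 * 6894.7573 = 5759.1908 Pa. 1 atm = 101325 Pa, so 1.286 atm = 1.286 * 101325 = 130303.95 Pa. Sum: 5759.1908 + 130303.95 = 136063.14 Pa. Result: 136063.14 Pa ≈ 1.361e+05 Pa (4 s.f.).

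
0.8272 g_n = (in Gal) 1 g_n = 9.80665 m/s^2, so 0.8272 g_n = 0.8272 * 9.80665 = 8.1120609 m/s^2. 1 Gal = 0.01 m/s^2, so 8.1120609 m/s^2 = 8.1120609 / 0.01 = 811.20609 Gal ≈ 811.2 Gal (4 s.f.). Final answer: 811.2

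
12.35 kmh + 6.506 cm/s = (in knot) 1 kmh = 0.27777778 m/s, so 12.35 kmh = 12.35 * 0.27777778 = 3.4305556 m/s. 1 cm/s = 0.01 m/s, so 6.506 cm/s = 6.506 * 0.01 = 0.06506 m/s. Sum: 3.4305556 + 0.06506 = 3.4956156 m/s. 1 knot = 0.51444444 m/s, so 3.4956156 m/s = 3.4956156 / 0.51444444 = 6.794933 knot ≈ 6.795 knot (4 s.f.). Final answer: 6.795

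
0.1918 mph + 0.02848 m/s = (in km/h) 1 mph = 0.44704 m/s, so 0.1918 mph = 0.1918 * 0.44704 = 0.085742272 m/s. 0.02848 m/s is already in m/s. Sum: 0.085742272 + 0.02848 = 0.11422227 m/s. 1 km/h = 0.27777778 m/s, so 0.11422227 m/s = 0.11422227 / 0.27777778 = 0.41120018 km/h ≈ 0.4112 km/h (4 s.f.). Final answer: 0.4112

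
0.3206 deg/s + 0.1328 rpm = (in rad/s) 1 deg/s = 0.017453293 rad/s, so 0.3206 deg/s = 0.3206 * 0.017453293 = 0.0055955256 rad/s. 1 rpm = 0.10471976 rad/s, so 0.1328 rpm = 0.1328 * 0.10471976 = 0.013906783 rad/s. Sum: 0.0055955256 + 0.013906783 = 0.019502309 rad/s. Result: 0.019502309 rad/s ≈ 0.0195 rad/s (4 s.f.). Final answer: 0.0195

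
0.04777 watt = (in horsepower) 6.406e-05. Check: 0.04777 watt = 0.04777 W. 1 horsepower = 745.69987 W, so 0.04777 W = 0.04777 / 745.69987 = 6.4060625e-05 horsepower ≈ 6.406e-05 horsepower (4 s.f.).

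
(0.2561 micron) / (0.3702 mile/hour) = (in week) 1 micron = 1e-06 m, so 0.2561 micron = 0.2561 * 1e-06 = 2.561e-07 m. 1 mile/hour = 0.44704 m/s, so 0.3702 mile/hour = 0.3702 * 0.44704 = 0.16549421 m/s. Combine: 2.561e-07 m / 0.16549421 m/s = 1.5474862e-06 s. 1 week = 604800 s, so 1.5474862e-06 s = 1.5474862e-06 / 604800 = 2.5586742e-12 week ≈ 2.559e-12 week (4 s.f.). Final answer: 2.559e-12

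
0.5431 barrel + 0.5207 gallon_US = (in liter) 1 barrel = 0.15898729 m^3, so 0.5431 barrel = 0.5431 * 0.15898729 = 0.086346 m^3. 1 gallon_US = 0.0037854118 m^3, so 0.5207 gallon_US = 0.5207 * 0.0037854118 = 0.0019710639 m^3. Sum: 0.086346 + 0.0019710639 = 0.088317064 m^3. 1 liter = 0.001 m^3, so 0.088317064 m^3 = 0.088317064 / 0.001 = 88.317064 liter ≈ 88.32 liter (4 s.f.). Final answer: 88.32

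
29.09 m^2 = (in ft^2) 313.1. Check: 1 ft^2 = 0.09290304 m^2, so 29.09 m^2 = 29.09 / 0.09290304 = 313.12215 ft^2 ≈ 313.1 ft^2 (4 s.f.).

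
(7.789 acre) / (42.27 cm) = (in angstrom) 1 acre = 4046.8564 m^2, so 7.789 acre = 7.789 * 4046.8564 = 31520.965 m^2. 1 cm = 0.01 m, so 42.27 cm = 42.27 * 0.01 = 0.4227 m. Combine: 31520.965 m^2 / 0.4227 m = 74570.534 m. 1 angstrom = 1e-10 m, so 74570.534 m = 74570.534 / 1e-10 = 7.4570534e+14 angstrom ≈ 7.457e+14 angstrom (4 s.f.). Final answer: 7.457e+14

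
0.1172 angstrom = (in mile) 7.282e-15. Check: 1 angstrom = 1e-10 m, so 0.1172 angstrom = 0.1172 * 1e-10 = 1.172e-11 m. 1 mile = 1609.344 m, so 1.172e-11 m = 1.172e-11 / 1609.344 = 7.2824704e-15 mile ≈ 7.282e-15 mile (4 s.f.).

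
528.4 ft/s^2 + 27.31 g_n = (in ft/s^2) 1 ft/s^2 = 0.3048 m/s^2, so 528.4 ft/s^2 = 528.4 * 0.3048 = 161.05632 m/s^2. 1 g_n = 9.80665 m/s^2, so 27.31 g_n = 27.31 * 9.80665 = 267.81961 m/s^2. Sum: 161.05632 + 267.81961 = 428.87593 m/s^2. 1 ft/s^2 = 0.3048 m/s^2, so 428.87593 m/s^2 = 428.87593 / 0.3048 = 1407.0733 ft/s^2 ≈ 1407 ft/s^2 (4 s.f.). Final answer: 1407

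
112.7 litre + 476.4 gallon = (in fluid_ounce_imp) 1 litre = 0.001 m^3, so 112.7 litre = 112.7 * 0.001 = 0.1127 m^3. 1 gallon = 0.0037854118 m^3, so 476.4 gallon = 476.4 * 0.0037854118 = 1.8033702 m^3. Sum: 0.1127 + 1.8033702 = 1.9160702 m^3. 1 fluid_ounce_imp = 2.8413063e-05 m^3, so 1.9160702 m^3 = 1.9160702 / 2.8413063e-05 = 67436.243 fluid_ounce_imp ≈ 6.744e+04 fluid_ounce_imp (4 s.f.). Final answer: 6.744e+04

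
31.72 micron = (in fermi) 1 micron = 1e-06 m, so 31.72 micron = 31.72 * 1e-06 = 3.172e-05 m. 1 fermi = 1e-15 m, so 3.172e-05 m = 3.172e-05 / 1e-15 = 3.172e+10 fermi. Final answer: 3.172e+10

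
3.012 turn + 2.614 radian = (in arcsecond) 1 turn = 6.2831853 rad, so 3.012 turn = 3.012 * 6.2831853 = 18.924954 rad. 2.614 radian = 2.614 rad. Sum: 18.924954 + 2.614 = 21.538954 rad. 1 arcsecond = 4.8481368e-06 rad, so 21.538954 rad = 21.538954 / 4.8481368e-06 = 4442728.2 arcsecond ≈ 4.443e+06 arcsecond (4 s.f.). Final answer: 4.443e+06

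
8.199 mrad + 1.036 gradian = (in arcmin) 1 mrad = 0.001 rad, so 8.199 mrad = 8.199 * 0.001 = 0.008199 rad. 1 gradian = 0.015707963 rad, so 1.036 gradian = 1.036 * 0.015707963 = 0.01627345 rad. Sum: 0.008199 + 0.01627345 = 0.02447245 rad. 1 arcmin = 0.00029088821 rad, so 0.02447245 rad = 0.02447245 / 0.00029088821 = 84.130086 arcmin ≈ 84.13 arcmin (4 s.f.). Final answer: 84.13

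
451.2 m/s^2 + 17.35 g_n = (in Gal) 451.2 m/s^2 is already in m/s^2. 1 g_n = 9.80665 m/s^2, so 17.35 g_n = 17.35 * 9.80665 = 170.14538 m/s^2. Sum: 451.2 + 170.14538 = 621.34538 m/s^2. 1 Gal = 0.01 m/s^2, so 621.34538 m/s^2 = 621.34538 / 0.01 = 62134.538 Gal ≈ 6.213e+04 Gal (4 s.f.). Final answer: 6.213e+04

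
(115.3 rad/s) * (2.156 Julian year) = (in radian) 7.845e+09. Check: 115.3 rad/s is already in rad/s. 1 Julian year = 31557600 s, so 2.156 Julian year = 2.156 * 31557600 = 68038186 s. Combine: 115.3 rad/s * 68038186 s = 7.8448028e+09 rad. 7.8448028e+09 rad = 7.8448028e+09 radian ≈ 7.845e+09 radian (4 s.f.).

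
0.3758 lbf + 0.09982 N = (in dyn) 1.771e+05. Check: 1 lbf = 4.4482216 N, so 0.3758 lbf = 0.3758 * 4.4482216 = 1.6716417 N. 0.09982 N is already in N. Sum: 1.6716417 + 0.09982 = 1.7714617 N. 1 dyn = 1e-05 N, so 1.7714617 N = 1.7714617 / 1e-05 = 177146.17 dyn ≈ 1.771e+05 dyn (4 s.f.).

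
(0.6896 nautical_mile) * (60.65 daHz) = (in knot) 1.506e+06. Check: 1 nautical_mile = 1852 m, so 0.6896 nautical_mile = 0.6896 * 1852 = 1277.1392 m. 1 daHz = 10 Hz, so 60.65 daHz = 60.65 * 10 = 606.5 Hz. Combine: 1277.1392 m * 606.5 Hz = 774584.92 m/s. 1 knot = 0.51444444 m/s, so 774584.92 m/s = 774584.92 / 0.51444444 = 1505672.6 knot ≈ 1.506e+06 knot (4 s.f.).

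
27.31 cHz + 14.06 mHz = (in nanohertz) 1 cHz = 0.01 Hz, so 27.31 cHz = 27.31 * 0.01 = 0.2731 Hz. 1 mHz = 0.001 Hz, so 14.06 mHz = 14.06 * 0.001 = 0.01406 Hz. Sum: 0.2731 + 0.01406 = 0.28716 Hz. 1 nanohertz = 1e-09 Hz, so 0.28716 Hz = 0.28716 / 1e-09 = 2.8716e+08 nanohertz ≈ 2.872e+08 nanohertz (4 s.f.). Final answer: 2.872e+08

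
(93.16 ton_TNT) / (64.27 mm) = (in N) 1 ton_TNT = 4.184e+09 J, so 93.16 ton_TNT = 93.16 * 4.184e+09 = 3.8978144e+11 J. 1 mm = 0.001 m, so 64.27 mm = 64.27 * 0.001 = 0.06427 m. Combine: 3.8978144e+11 J / 0.06427 m = 6.0647493e+12 N. Result: 6.0647493e+12 N ≈ 6.065e+12 N (4 s.f.). Final answer: 6.065e+12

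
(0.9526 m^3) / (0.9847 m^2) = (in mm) 967.4. Check: 0.9526 m^3 is already in m^3. 0.9847 m^2 is already in m^2. Combine: 0.9526 m^3 / 0.9847 m^2 = 0.96740124 m. 1 mm = 0.001 m, so 0.96740124 m = 0.96740124 / 0.001 = 967.40124 mm ≈ 967.4 mm (4 s.f.).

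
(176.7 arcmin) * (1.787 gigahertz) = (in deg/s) 1 arcmin = 0.00029088821 rad, so 176.7 arcmin = 176.7 * 0.00029088821 = 0.051399946 rad. 1 gigahertz = 1e+09 Hz, so 1.787 gigahertz = 1.787 * 1e+09 = 1.787e+09 Hz. Combine: 0.051399946 rad * 1.787e+09 Hz = 91851704 rad/s. 1 deg/s = 0.017453293 rad/s, so 91851704 rad/s = 91851704 / 0.017453293 = 5.262715e+09 deg/s ≈ 5.263e+09 deg/s (4 s.f.). Final answer: 5.263e+09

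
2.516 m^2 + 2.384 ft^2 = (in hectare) 0.0002737. Check: 2.516 m^2 is already in m^2. 1 ft^2 = 0.09290304 m^2, so 2.384 ft^2 = 2.384 * 0.09290304 = 0.22148085 m^2. Sum: 2.516 + 0.22148085 = 2.7374808 m^2. 1 hectare = 10000 m^2, so 2.7374808 m^2 = 2.7374808 / 10000 = 0.00027374808 hectare ≈ 0.0002737 hectare (4 s.f.).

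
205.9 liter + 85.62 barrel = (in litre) 1.382e+04. Check: 1 liter = 0.001 m^3, so 205.9 liter = 205.9 * 0.001 = 0.2059 m^3. 1 barrel = 0.15898729 m^3, so 85.62 barrel = 85.62 * 0.15898729 = 13.612492 m^3. Sum: 0.2059 + 13.612492 = 13.818392 m^3. 1 litre = 0.001 m^3, so 13.818392 m^3 = 13.818392 / 0.001 = 13818.392 litre ≈ 1.382e+04 litre (4 s.f.).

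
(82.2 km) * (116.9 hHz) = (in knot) 1 km = 1000 m, so 82.2 km = 82.2 * 1000 = 82200 m. 1 hHz = 100 Hz, so 116.9 hHz = 116.9 * 100 = 11690 Hz. Combine: 82200 m * 11690 Hz = 9.60918e+08 m/s. 1 knot = 0.51444444 m/s, so 9.60918e+08 m/s = 9.60918e+08 / 0.51444444 = 1.8678752e+09 knot ≈ 1.868e+09 knot (4 s.f.). Final answer: 1.868e+09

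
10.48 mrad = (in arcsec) 1 mrad = 0.001 rad, so 10.48 mrad = 10.48 * 0.001 = 0.01048 rad. 1 arcsec = 4.8481368e-06 rad, so 0.01048 rad = 0.01048 / 4.8481368e-06 = 2161.6552 arcsec ≈ 2162 arcsec (4 s.f.). Final answer: 2162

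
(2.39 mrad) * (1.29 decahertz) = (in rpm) 0.2944. Check: 1 mrad = 0.001 rad, so 2.39 mrad = 2.39 * 0.001 = 0.00239 rad. 1 decahertz = 10 Hz, so 1.29 decahertz = 1.29 * 10 = 12.9 Hz. Combine: 0.00239 rad * 12.9 Hz = 0.030831 rad/s. 1 rpm = 0.10471976 rad/s, so 0.030831 rad/s = 0.030831 / 0.10471976 = 0.29441436 rpm ≈ 0.2944 rpm (4 s.f.).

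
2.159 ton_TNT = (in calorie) 2.159e+09. Check: 1 ton_TNT = 4.184e+09 J, so 2.159 ton_TNT = 2.159 * 4.184e+09 = 9.033256e+09 J. 1 calorie = 4.184 J, so 9.033256e+09 J = 9.033256e+09 / 4.184 = 2.159e+09 calorie.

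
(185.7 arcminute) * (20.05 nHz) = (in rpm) 1.034e-08. Check: 1 arcminute = 0.00029088821 rad, so 185.7 arcminute = 185.7 * 0.00029088821 = 0.05401794 rad. 1 nHz = 1e-09 Hz, so 20.05 nHz = 20.05 * 1e-09 = 2.005e-08 Hz. Combine: 0.05401794 rad * 2.005e-08 Hz = 1.0830597e-09 rad/s. 1 rpm = 0.10471976 rad/s, so 1.0830597e-09 rad/s = 1.0830597e-09 / 0.10471976 = 1.0342458e-08 rpm ≈ 1.034e-08 rpm (4 s.f.).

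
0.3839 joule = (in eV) 2.396e+18. Check: 0.3839 joule = 0.3839 J. 1 eV = 1.6021766e-19 J, so 0.3839 J = 0.3839 / 1.6021766e-19 = 2.3961153e+18 eV ≈ 2.396e+18 eV (4 s.f.).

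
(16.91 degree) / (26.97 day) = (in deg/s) 1 degree = 0.017453293 rad, so 16.91 degree = 16.91 * 0.017453293 = 0.29513518 rad. 1 day = 86400 s, so 26.97 day = 26.97 * 86400 = 2330208 s. Combine: 0.29513518 rad / 2330208 s = 1.2665615e-07 rad/s. 1 deg/s = 0.017453293 rad/s, so 1.2665615e-07 rad/s = 1.2665615e-07 / 0.017453293 = 7.2568629e-06 deg/s ≈ 7.257e-06 deg/s (4 s.f.). Final answer: 7.257e-06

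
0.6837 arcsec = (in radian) 3.315e-06. Check: 1 arcsec = 4.8481368e-06 rad, so 0.6837 arcsec = 0.6837 * 4.8481368e-06 = 3.3146711e-06 rad. 3.3146711e-06 rad = 3.3146711e-06 radian ≈ 3.315e-06 radian (4 s.f.).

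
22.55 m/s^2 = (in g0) 1 g0 = 9.80665 m/s^2, so 22.55 m/s^2 = 22.55 / 9.80665 = 2.2994601 g0 ≈ 2.299 g0 (4 s.f.). Final answer: 2.299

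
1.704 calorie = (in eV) 1 calorie = 4.184 J, so 1.704 calorie = 1.704 * 4.184 = 7.129536 J. 1 eV = 1.6021766e-19 J, so 7.129536 J = 7.129536 / 1.6021766e-19 = 4.4499064e+19 eV ≈ 4.45e+19 eV (4 s.f.). Final answer: 4.45e+19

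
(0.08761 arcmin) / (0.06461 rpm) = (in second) 0.003767. Check: 1 arcmin = 0.00029088821 rad, so 0.08761 arcmin = 0.08761 * 0.00029088821 = 2.5484716e-05 rad. 1 rpm = 0.10471976 rad/s, so 0.06461 rpm = 0.06461 * 0.10471976 = 0.0067659434 rad/s. Combine: 2.5484716e-05 rad / 0.0067659434 rad/s = 0.0037666168 s. 0.0037666168 s = 0.0037666168 second ≈ 0.003767 second (4 s.f.).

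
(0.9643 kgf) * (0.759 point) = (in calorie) 1 kgf = 9.80665 N, so 0.9643 kgf = 0.9643 * 9.80665 = 9.4565526 N. 1 point = 0.00035277778 m, so 0.759 point = 0.759 * 0.00035277778 = 0.00026775833 m. Combine: 9.4565526 N * 0.00026775833 m = 0.0025320708 J. 1 calorie = 4.184 J, so 0.0025320708 J = 0.0025320708 / 4.184 = 0.00060517944 calorie ≈ 0.0006052 calorie (4 s.f.). Final answer: 0.0006052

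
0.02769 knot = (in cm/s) 1.424. Check: 1 knot = 0.51444444 m/s, so 0.02769 knot = 0.02769 * 0.51444444 = 0.014244967 m/s. 1 cm/s = 0.01 m/s, so 0.014244967 m/s = 0.014244967 / 0.01 = 1.4244967 cm/s ≈ 1.424 cm/s (4 s.f.).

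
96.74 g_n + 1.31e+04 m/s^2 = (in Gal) 1.405e+06. Check: 1 g_n = 9.80665 m/s^2, so 96.74 g_n = 96.74 * 9.80665 = 948.69532 m/s^2. 1.31e+04 m/s^2 is already in m/s^2. Sum: 948.69532 + 13100 = 14048.695 m/s^2. 1 Gal = 0.01 m/s^2, so 14048.695 m/s^2 = 14048.695 / 0.01 = 1404869.5 Gal ≈ 1.405e+06 Gal (4 s.f.).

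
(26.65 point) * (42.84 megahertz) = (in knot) 7.829e+05. Check: 1 point = 0.00035277778 m, so 26.65 point = 26.65 * 0.00035277778 = 0.0094015278 m. 1 megahertz = 1000000 Hz, so 42.84 megahertz = 42.84 * 1000000 = 42840000 Hz. Combine: 0.0094015278 m * 42840000 Hz = 402761.45 m/s. 1 knot = 0.51444444 m/s, so 402761.45 m/s = 402761.45 / 0.51444444 = 782905.63 knot ≈ 7.829e+05 knot (4 s.f.).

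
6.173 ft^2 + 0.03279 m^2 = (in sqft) 1 ft^2 = 0.09290304 m^2, so 6.173 ft^2 = 6.173 * 0.09290304 = 0.57349047 m^2. 0.03279 m^2 is already in m^2. Sum: 0.57349047 + 0.03279 = 0.60628047 m^2. 1 sqft = 0.09290304 m^2, so 0.60628047 m^2 = 0.60628047 / 0.09290304 = 6.5259486 sqft ≈ 6.526 sqft (4 s.f.). Final answer: 6.526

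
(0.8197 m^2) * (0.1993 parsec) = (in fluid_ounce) 0.8197 m^2 is already in m^2. 1 parsec = 3.0856776e+16 m, so 0.1993 parsec = 0.1993 * 3.0856776e+16 = 6.1497554e+15 m. Combine: 0.8197 m^2 * 6.1497554e+15 m = 5.0409545e+15 m^3. 1 fluid_ounce = 2.957353e-05 m^3, so 5.0409545e+15 m^3 = 5.0409545e+15 / 2.957353e-05 = 1.7045495e+20 fluid_ounce ≈ 1.705e+20 fluid_ounce (4 s.f.). Final answer: 1.705e+20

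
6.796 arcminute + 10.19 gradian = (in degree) 1 arcminute = 0.00029088821 rad, so 6.796 arcminute = 6.796 * 0.00029088821 = 0.0019768763 rad. 1 gradian = 0.015707963 rad, so 10.19 gradian = 10.19 * 0.015707963 = 0.16006415 rad. Sum: 0.0019768763 + 0.16006415 = 0.16204102 rad. 1 degree = 0.017453293 rad, so 0.16204102 rad = 0.16204102 / 0.017453293 = 9.2842667 degree ≈ 9.284 degree (4 s.f.). Final answer: 9.284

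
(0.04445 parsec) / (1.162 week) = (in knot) 1 parsec = 3.0856776e+16 m, so 0.04445 parsec = 0.04445 * 3.0856776e+16 = 1.3715837e+15 m. 1 week = 604800 s, so 1.162 week = 1.162 * 604800 = 702777.6 s. Combine: 1.3715837e+15 m / 702777.6 s = 1.9516611e+09 m/s. 1 knot = 0.51444444 m/s, so 1.9516611e+09 m/s = 1.9516611e+09 / 0.51444444 = 3.7937256e+09 knot ≈ 3.794e+09 knot (4 s.f.). Final answer: 3.794e+09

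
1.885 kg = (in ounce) 66.49. Check: 1 ounce = 0.028349523 kg, so 1.885 kg = 1.885 / 0.028349523 = 66.491418 ounce ≈ 66.49 ounce (4 s.f.).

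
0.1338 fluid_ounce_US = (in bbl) 1 fluid_ounce_US = 2.957353e-05 m^3, so 0.1338 fluid_ounce_US = 0.1338 * 2.957353e-05 = 3.9569383e-06 m^3. 1 bbl = 0.15898729 m^3, so 3.9569383e-06 m^3 = 3.9569383e-06 / 0.15898729 = 2.4888393e-05 bbl ≈ 2.489e-05 bbl (4 s.f.). Final answer: 2.489e-05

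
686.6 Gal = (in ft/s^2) 1 Gal = 0.01 m/s^2, so 686.6 Gal = 686.6 * 0.01 = 6.866 m/s^2. 1 ft/s^2 = 0.3048 m/s^2, so 6.866 m/s^2 = 6.866 / 0.3048 = 22.526247 ft/s^2 ≈ 22.53 ft/s^2 (4 s.f.). Final answer: 22.53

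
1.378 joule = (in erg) 1.378 joule = 1.378 J. 1 erg = 1e-07 J, so 1.378 J = 1.378 / 1e-07 = 13780000 erg ≈ 1.378e+07 erg (4 s.f.). Final answer: 1.378e+07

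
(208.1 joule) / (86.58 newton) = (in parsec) 7.789e-17. Check: 208.1 joule = 208.1 J. 86.58 newton = 86.58 N. Combine: 208.1 J / 86.58 N = 2.4035574 m. 1 parsec = 3.0856776e+16 m, so 2.4035574 m = 2.4035574 / 3.0856776e+16 = 7.7893991e-17 parsec ≈ 7.789e-17 parsec (4 s.f.).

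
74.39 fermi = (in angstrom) 1 fermi = 1e-15 m, so 74.39 fermi = 74.39 * 1e-15 = 7.439e-14 m. 1 angstrom = 1e-10 m, so 7.439e-14 m = 7.439e-14 / 1e-10 = 0.0007439 angstrom. Final answer: 0.0007439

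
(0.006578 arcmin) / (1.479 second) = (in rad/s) 1.294e-06. Check: 1 arcmin = 0.00029088821 rad, so 0.006578 arcmin = 0.006578 * 0.00029088821 = 1.9134626e-06 rad. 1.479 second = 1.479 s. Combine: 1.9134626e-06 rad / 1.479 s = 1.2937543e-06 rad/s. Result: 1.2937543e-06 rad/s ≈ 1.294e-06 rad/s (4 s.f.).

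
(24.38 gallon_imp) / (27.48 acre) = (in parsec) 3.23e-23. Check: 1 gallon_imp = 0.00454609 m^3, so 24.38 gallon_imp = 24.38 * 0.00454609 = 0.11083367 m^3. 1 acre = 4046.8564 m^2, so 27.48 acre = 27.48 * 4046.8564 = 111207.61 m^2. Combine: 0.11083367 m^3 / 111207.61 m^2 = 9.9663746e-07 m. 1 parsec = 3.0856776e+16 m, so 9.9663746e-07 m = 9.9663746e-07 / 3.0856776e+16 = 3.229882e-23 parsec ≈ 3.23e-23 parsec (4 s.f.).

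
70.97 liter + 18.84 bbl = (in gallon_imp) 1 liter = 0.001 m^3, so 70.97 liter = 70.97 * 0.001 = 0.07097 m^3. 1 bbl = 0.15898729 m^3, so 18.84 bbl = 18.84 * 0.15898729 = 2.9953206 m^3. Sum: 0.07097 + 2.9953206 = 3.0662906 m^3. 1 gallon_imp = 0.00454609 m^3, so 3.0662906 m^3 = 3.0662906 / 0.00454609 = 674.48965 gallon_imp ≈ 674.5 gallon_imp (4 s.f.). Final answer: 674.5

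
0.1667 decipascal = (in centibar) 1.667e-05. Check: 1 decipascal = 0.1 Pa, so 0.1667 decipascal = 0.1667 * 0.1 = 0.01667 Pa. 1 centibar = 1000 Pa, so 0.01667 Pa = 0.01667 / 1000 = 1.667e-05 centibar.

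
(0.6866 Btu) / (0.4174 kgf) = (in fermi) 1 Btu = 1055.0559 J, so 0.6866 Btu = 0.6866 * 1055.0559 = 724.40135 J. 1 kgf = 9.80665 N, so 0.4174 kgf = 0.4174 * 9.80665 = 4.0932957 N. Combine: 724.40135 J / 4.0932957 N = 176.97264 m. 1 fermi = 1e-15 m, so 176.97264 m = 176.97264 / 1e-15 = 1.7697264e+17 fermi ≈ 1.77e+17 fermi (4 s.f.). Final answer: 1.77e+17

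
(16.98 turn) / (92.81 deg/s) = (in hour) 0.0183. Check: 1 turn = 6.2831853 rad, so 16.98 turn = 16.98 * 6.2831853 = 106.68849 rad. 1 deg/s = 0.017453293 rad/s, so 92.81 deg/s = 92.81 * 0.017453293 = 1.6198401 rad/s. Combine: 106.68849 rad / 1.6198401 rad/s = 65.863592 s. 1 hour = 3600 s, so 65.863592 s = 65.863592 / 3600 = 0.018295442 hour ≈ 0.0183 hour (4 s.f.).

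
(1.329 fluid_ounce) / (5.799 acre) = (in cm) 1 fluid_ounce = 2.957353e-05 m^3, so 1.329 fluid_ounce = 1.329 * 2.957353e-05 = 3.9303221e-05 m^3. 1 acre = 4046.8564 m^2, so 5.799 acre = 5.799 * 4046.8564 = 23467.72 m^2. Combine: 3.9303221e-05 m^3 / 23467.72 m^2 = 1.674778e-09 m. 1 cm = 0.01 m, so 1.674778e-09 m = 1.674778e-09 / 0.01 = 1.674778e-07 cm ≈ 1.675e-07 cm (4 s.f.). Final answer: 1.675e-07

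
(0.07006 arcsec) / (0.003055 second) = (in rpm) 1 arcsec = 4.8481368e-06 rad, so 0.07006 arcsec = 0.07006 * 4.8481368e-06 = 3.3966046e-07 rad. 0.003055 second = 0.003055 s. Combine: 3.3966046e-07 rad / 0.003055 s = 0.00011118182 rad/s. 1 rpm = 0.10471976 rad/s, so 0.00011118182 rad/s = 0.00011118182 / 0.10471976 = 0.0010617082 rpm ≈ 0.001062 rpm (4 s.f.). Final answer: 0.001062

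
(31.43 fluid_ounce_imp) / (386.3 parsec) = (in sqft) 1 fluid_ounce_imp = 2.8413063e-05 m^3, so 31.43 fluid_ounce_imp = 31.43 * 2.8413063e-05 = 0.00089302255 m^3. 1 parsec = 3.0856776e+16 m, so 386.3 parsec = 386.3 * 3.0856776e+16 = 1.1919972e+19 m. Combine: 0.00089302255 m^3 / 1.1919972e+19 m = 7.4918172e-23 m^2. 1 sqft = 0.09290304 m^2, so 7.4918172e-23 m^2 = 7.4918172e-23 / 0.09290304 = 8.064125e-22 sqft ≈ 8.064e-22 sqft (4 s.f.). Final answer: 8.064e-22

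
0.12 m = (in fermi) 1 fermi = 1e-15 m, so 0.12 m = 0.12 / 1e-15 = 1.2e+14 fermi. Final answer: 1.2e+14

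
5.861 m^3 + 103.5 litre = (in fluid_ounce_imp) 2.099e+05. Check: 5.861 m^3 is already in m^3. 1 litre = 0.001 m^3, so 103.5 litre = 103.5 * 0.001 = 0.1035 m^3. Sum: 5.861 + 0.1035 = 5.9645 m^3. 1 fluid_ounce_imp = 2.8413063e-05 m^3, so 5.9645 m^3 = 5.9645 / 2.8413063e-05 = 209921.05 fluid_ounce_imp ≈ 2.099e+05 fluid_ounce_imp (4 s.f.).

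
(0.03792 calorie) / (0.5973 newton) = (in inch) 1 calorie = 4.184 J, so 0.03792 calorie = 0.03792 * 4.184 = 0.15865728 J. 0.5973 newton = 0.5973 N. Combine: 0.15865728 J / 0.5973 N = 0.26562411 m. 1 inch = 0.0254 m, so 0.26562411 m = 0.26562411 / 0.0254 = 10.457642 inch ≈ 10.46 inch (4 s.f.). Final answer: 10.46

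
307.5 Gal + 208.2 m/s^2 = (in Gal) 2.113e+04. Check: 1 Gal = 0.01 m/s^2, so 307.5 Gal = 307.5 * 0.01 = 3.075 m/s^2. 208.2 m/s^2 is already in m/s^2. Sum: 3.075 + 208.2 = 211.275 m/s^2. 1 Gal = 0.01 m/s^2, so 211.275 m/s^2 = 211.275 / 0.01 = 21127.5 Gal ≈ 2.113e+04 Gal (4 s.f.).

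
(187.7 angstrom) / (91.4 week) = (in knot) 1 angstrom = 1e-10 m, so 187.7 angstrom = 187.7 * 1e-10 = 1.877e-08 m. 1 week = 604800 s, so 91.4 week = 91.4 * 604800 = 55278720 s. Combine: 1.877e-08 m / 55278720 s = 3.39552e-16 m/s. 1 knot = 0.51444444 m/s, so 3.39552e-16 m/s = 3.39552e-16 / 0.51444444 = 6.6003629e-16 knot ≈ 6.6e-16 knot (4 s.f.). Final answer: 6.6e-16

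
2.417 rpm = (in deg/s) 14.5. Check: 1 rpm = 0.10471976 rad/s, so 2.417 rpm = 2.417 * 0.10471976 = 0.25310765 rad/s. 1 deg/s = 0.017453293 rad/s, so 0.25310765 rad/s = 0.25310765 / 0.017453293 = 14.502 deg/s ≈ 14.5 deg/s (4 s.f.).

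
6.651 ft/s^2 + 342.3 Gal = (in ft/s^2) 17.88. Check: 1 ft/s^2 = 0.3048 m/s^2, so 6.651 ft/s^2 = 6.651 * 0.3048 = 2.0272248 m/s^2. 1 Gal = 0.01 m/s^2, so 342.3 Gal = 342.3 * 0.01 = 3.423 m/s^2. Sum: 2.0272248 + 3.423 = 5.4502248 m/s^2. 1 ft/s^2 = 0.3048 m/s^2, so 5.4502248 m/s^2 = 5.4502248 / 0.3048 = 17.881315 ft/s^2 ≈ 17.88 ft/s^2 (4 s.f.).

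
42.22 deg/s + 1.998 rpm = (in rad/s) 1 deg/s = 0.017453293 rad/s, so 42.22 deg/s = 42.22 * 0.017453293 = 0.73687801 rad/s. 1 rpm = 0.10471976 rad/s, so 1.998 rpm = 1.998 * 0.10471976 = 0.20923007 rad/s. Sum: 0.73687801 + 0.20923007 = 0.94610808 rad/s. Result: 0.94610808 rad/s ≈ 0.9461 rad/s (4 s.f.). Final answer: 0.9461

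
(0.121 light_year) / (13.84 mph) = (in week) 3.059e+08. Check: 1 light_year = 9.4607305e+15 m, so 0.121 light_year = 0.121 * 9.4607305e+15 = 1.1447484e+15 m. 1 mph = 0.44704 m/s, so 13.84 mph = 13.84 * 0.44704 = 6.1870336 m/s. Combine: 1.1447484e+15 m / 6.1870336 m/s = 1.8502379e+14 s. 1 week = 604800 s, so 1.8502379e+14 s = 1.8502379e+14 / 604800 = 3.0592557e+08 week ≈ 3.059e+08 week (4 s.f.).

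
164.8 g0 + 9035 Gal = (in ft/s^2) 5599. Check: 1 g0 = 9.80665 m/s^2, so 164.8 g0 = 164.8 * 9.80665 = 1616.1359 m/s^2. 1 Gal = 0.01 m/s^2, so 9035 Gal = 9035 * 0.01 = 90.35 m/s^2. Sum: 1616.1359 + 90.35 = 1706.4859 m/s^2. 1 ft/s^2 = 0.3048 m/s^2, so 1706.4859 m/s^2 = 1706.4859 / 0.3048 = 5598.7071 ft/s^2 ≈ 5599 ft/s^2 (4 s.f.).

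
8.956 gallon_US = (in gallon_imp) 1 gallon_US = 0.0037854118 m^3, so 8.956 gallon_US = 8.956 * 0.0037854118 = 0.033902148 m^3. 1 gallon_imp = 0.00454609 m^3, so 0.033902148 m^3 = 0.033902148 / 0.00454609 = 7.45743 gallon_imp ≈ 7.457 gallon_imp (4 s.f.). Final answer: 7.457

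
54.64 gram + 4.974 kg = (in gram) 5029. Check: 1 gram = 0.001 kg, so 54.64 gram = 54.64 * 0.001 = 0.05464 kg. 4.974 kg is already in kg. Sum: 0.05464 + 4.974 = 5.02864 kg. 1 gram = 0.001 kg, so 5.02864 kg = 5.02864 / 0.001 = 5028.64 gram ≈ 5029 gram (4 s.f.).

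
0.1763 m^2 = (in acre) 4.356e-05. Check: 1 acre = 4046.8564 m^2, so 0.1763 m^2 = 0.1763 / 4046.8564 = 4.3564679e-05 acre ≈ 4.356e-05 acre (4 s.f.).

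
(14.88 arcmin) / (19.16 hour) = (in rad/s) 6.275e-08. Check: 1 arcmin = 0.00029088821 rad, so 14.88 arcmin = 14.88 * 0.00029088821 = 0.0043284165 rad. 1 hour = 3600 s, so 19.16 hour = 19.16 * 3600 = 68976 s. Combine: 0.0043284165 rad / 68976 s = 6.2752502e-08 rad/s. Result: 6.2752502e-08 rad/s ≈ 6.275e-08 rad/s (4 s.f.).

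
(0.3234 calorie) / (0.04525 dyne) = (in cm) 2.99e+08. Check: 1 calorie = 4.184 J, so 0.3234 calorie = 0.3234 * 4.184 = 1.3531056 J. 1 dyne = 1e-05 N, so 0.04525 dyne = 0.04525 * 1e-05 = 4.525e-07 N. Combine: 1.3531056 J / 4.525e-07 N = 2990288.6 m. 1 cm = 0.01 m, so 2990288.6 m = 2990288.6 / 0.01 = 2.9902886e+08 cm ≈ 2.99e+08 cm (4 s.f.).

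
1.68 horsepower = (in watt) 1 horsepower = 745.69987 W, so 1.68 horsepower = 1.68 * 745.69987 = 1252.7758 W. 1252.7758 W = 1252.7758 watt ≈ 1253 watt (4 s.f.). Final answer: 1253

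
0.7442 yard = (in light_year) 1 yard = 0.9144 m, so 0.7442 yard = 0.7442 * 0.9144 = 0.68049648 m. 1 light_year = 9.4607305e+15 m, so 0.68049648 m = 0.68049648 / 9.4607305e+15 = 7.1928535e-17 light_year ≈ 7.193e-17 light_year (4 s.f.). Final answer: 7.193e-17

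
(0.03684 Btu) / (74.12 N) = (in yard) 0.5735. Check: 1 Btu = 1055.0559 J, so 0.03684 Btu = 0.03684 * 1055.0559 = 38.868258 J. 74.12 N is already in N. Combine: 38.868258 J / 74.12 N = 0.52439635 m. 1 yard = 0.9144 m, so 0.52439635 m = 0.52439635 / 0.9144 = 0.57348682 yard ≈ 0.5735 yard (4 s.f.).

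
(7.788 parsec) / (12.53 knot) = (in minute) 6.213e+14. Check: 1 parsec = 3.0856776e+16 m, so 7.788 parsec = 7.788 * 3.0856776e+16 = 2.4031257e+17 m. 1 knot = 0.51444444 m/s, so 12.53 knot = 12.53 * 0.51444444 = 6.4459889 m/s. Combine: 2.4031257e+17 m / 6.4459889 m/s = 3.7280947e+16 s. 1 minute = 60 s, so 3.7280947e+16 s = 3.7280947e+16 / 60 = 6.2134912e+14 minute ≈ 6.213e+14 minute (4 s.f.).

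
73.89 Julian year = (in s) 1 Julian year = 31557600 s, so 73.89 Julian year = 73.89 * 31557600 = 2.3317911e+09 s. Result: 2.3317911e+09 s ≈ 2.332e+09 s (4 s.f.). Final answer: 2.332e+09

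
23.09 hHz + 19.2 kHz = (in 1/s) 1 hHz = 100 Hz, so 23.09 hHz = 23.09 * 100 = 2309 Hz. 1 kHz = 1000 Hz, so 19.2 kHz = 19.2 * 1000 = 19200 Hz. Sum: 2309 + 19200 = 21509 Hz. 21509 Hz = 21509 1/s ≈ 2.151e+04 1/s (4 s.f.). Final answer: 2.151e+04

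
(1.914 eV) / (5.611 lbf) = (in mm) 1 eV = 1.6021766e-19 J, so 1.914 eV = 1.914 * 1.6021766e-19 = 3.0665661e-19 J. 1 lbf = 4.4482216 N, so 5.611 lbf = 5.611 * 4.4482216 = 24.958971 N. Combine: 3.0665661e-19 J / 24.958971 N = 1.2286428e-20 m. 1 mm = 0.001 m, so 1.2286428e-20 m = 1.2286428e-20 / 0.001 = 1.2286428e-17 mm ≈ 1.229e-17 mm (4 s.f.). Final answer: 1.229e-17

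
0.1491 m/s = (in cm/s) 1 cm/s = 0.01 m/s, so 0.1491 m/s = 0.1491 / 0.01 = 14.91 cm/s. Final answer: 14.91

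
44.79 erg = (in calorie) 1.071e-06. Check: 1 erg = 1e-07 J, so 44.79 erg = 44.79 * 1e-07 = 4.479e-06 J. 1 calorie = 4.184 J, so 4.479e-06 J = 4.479e-06 / 4.184 = 1.0705067e-06 calorie ≈ 1.071e-06 calorie (4 s.f.).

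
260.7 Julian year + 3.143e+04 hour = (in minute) 1.39e+08. Check: 1 Julian year = 31557600 s, so 260.7 Julian year = 260.7 * 31557600 = 8.2270663e+09 s. 1 hour = 3600 s, so 3.143e+04 hour = 3.143e+04 * 3600 = 1.13148e+08 s. Sum: 8.2270663e+09 + 1.13148e+08 = 8.3402143e+09 s. 1 minute = 60 s, so 8.3402143e+09 s = 8.3402143e+09 / 60 = 1.3900357e+08 minute ≈ 1.39e+08 minute (4 s.f.).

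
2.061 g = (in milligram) 1 g = 0.001 kg, so 2.061 g = 2.061 * 0.001 = 0.002061 kg. 1 milligram = 1e-06 kg, so 0.002061 kg = 0.002061 / 1e-06 = 2061 milligram. Final answer: 2061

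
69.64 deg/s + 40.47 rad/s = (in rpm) 1 deg/s = 0.017453293 rad/s, so 69.64 deg/s = 69.64 * 0.017453293 = 1.2154473 rad/s. 40.47 rad/s is already in rad/s. Sum: 1.2154473 + 40.47 = 41.685447 rad/s. 1 rpm = 0.10471976 rad/s, so 41.685447 rad/s = 41.685447 / 0.10471976 = 398.0667 rpm ≈ 398.1 rpm (4 s.f.). Final answer: 398.1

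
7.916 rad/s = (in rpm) 75.59. Check: 1 rpm = 0.10471976 rad/s, so 7.916 rad/s = 7.916 / 0.10471976 = 75.592232 rpm ≈ 75.59 rpm (4 s.f.).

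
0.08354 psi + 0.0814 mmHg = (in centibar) 1 psi = 6894.7573 Pa, so 0.08354 psi = 0.08354 * 6894.7573 = 575.98802 Pa. 1 mmHg = 133.32237 Pa, so 0.0814 mmHg = 0.0814 * 133.32237 = 10.852441 Pa. Sum: 575.98802 + 10.852441 = 586.84047 Pa. 1 centibar = 1000 Pa, so 586.84047 Pa = 586.84047 / 1000 = 0.58684047 centibar ≈ 0.5868 centibar (4 s.f.). Final answer: 0.5868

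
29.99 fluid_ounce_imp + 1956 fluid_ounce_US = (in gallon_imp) 1 fluid_ounce_imp = 2.8413063e-05 m^3, so 29.99 fluid_ounce_imp = 29.99 * 2.8413063e-05 = 0.00085210774 m^3. 1 fluid_ounce_US = 2.957353e-05 m^3, so 1956 fluid_ounce_US = 1956 * 2.957353e-05 = 0.057845824 m^3. Sum: 0.00085210774 + 0.057845824 = 0.058697932 m^3. 1 gallon_imp = 0.00454609 m^3, so 0.058697932 m^3 = 0.058697932 / 0.00454609 = 12.91174 gallon_imp ≈ 12.91 gallon_imp (4 s.f.). Final answer: 12.91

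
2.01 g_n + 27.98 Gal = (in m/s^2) 1 g_n = 9.80665 m/s^2, so 2.01 g_n = 2.01 * 9.80665 = 19.711366 m/s^2. 1 Gal = 0.01 m/s^2, so 27.98 Gal = 27.98 * 0.01 = 0.2798 m/s^2. Sum: 19.711366 + 0.2798 = 19.991166 m/s^2. Result: 19.991166 m/s^2 ≈ 19.99 m/s^2 (4 s.f.). Final answer: 19.99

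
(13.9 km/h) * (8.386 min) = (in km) 1 km/h = 0.27777778 m/s, so 13.9 km/h = 13.9 * 0.27777778 = 3.8611111 m/s. 1 min = 60 s, so 8.386 min = 8.386 * 60 = 503.16 s. Combine: 3.8611111 m/s * 503.16 s = 1942.7567 m. 1 km = 1000 m, so 1942.7567 m = 1942.7567 / 1000 = 1.9427567 km ≈ 1.943 km (4 s.f.). Final answer: 1.943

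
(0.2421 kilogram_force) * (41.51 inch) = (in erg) 1 kilogram_force = 9.80665 N, so 0.2421 kilogram_force = 0.2421 * 9.80665 = 2.37419 N. 1 inch = 0.0254 m, so 41.51 inch = 41.51 * 0.0254 = 1.054354 m. Combine: 2.37419 N * 1.054354 m = 2.5032367 J. 1 erg = 1e-07 J, so 2.5032367 J = 2.5032367 / 1e-07 = 25032367 erg ≈ 2.503e+07 erg (4 s.f.). Final answer: 2.503e+07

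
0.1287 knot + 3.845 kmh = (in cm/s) 113.4. Check: 1 knot = 0.51444444 m/s, so 0.1287 knot = 0.1287 * 0.51444444 = 0.066209 m/s. 1 kmh = 0.27777778 m/s, so 3.845 kmh = 3.845 * 0.27777778 = 1.0680556 m/s. Sum: 0.066209 + 1.0680556 = 1.1342646 m/s. 1 cm/s = 0.01 m/s, so 1.1342646 m/s = 1.1342646 / 0.01 = 113.42646 cm/s ≈ 113.4 cm/s (4 s.f.).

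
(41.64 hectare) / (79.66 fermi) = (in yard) 5.717e+18. Check: 1 hectare = 10000 m^2, so 41.64 hectare = 41.64 * 10000 = 416400 m^2. 1 fermi = 1e-15 m, so 79.66 fermi = 79.66 * 1e-15 = 7.966e-14 m. Combine: 416400 m^2 / 7.966e-14 m = 5.2272157e+18 m. 1 yard = 0.9144 m, so 5.2272157e+18 m = 5.2272157e+18 / 0.9144 = 5.7165526e+18 yard ≈ 5.717e+18 yard (4 s.f.).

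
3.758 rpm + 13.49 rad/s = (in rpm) 1 rpm = 0.10471976 rad/s, so 3.758 rpm = 3.758 * 0.10471976 = 0.39353684 rad/s. 13.49 rad/s is already in rad/s. Sum: 0.39353684 + 13.49 = 13.883537 rad/s. 1 rpm = 0.10471976 rad/s, so 13.883537 rad/s = 13.883537 / 0.10471976 = 132.57801 rpm ≈ 132.6 rpm (4 s.f.). Final answer: 132.6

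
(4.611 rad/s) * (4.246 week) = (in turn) 1.885e+06. Check: 4.611 rad/s is already in rad/s. 1 week = 604800 s, so 4.246 week = 4.246 * 604800 = 2567980.8 s. Combine: 4.611 rad/s * 2567980.8 s = 11840959 rad. 1 turn = 6.2831853 rad, so 11840959 rad = 11840959 / 6.2831853 = 1884547.2 turn ≈ 1.885e+06 turn (4 s.f.).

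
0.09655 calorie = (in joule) 0.404. Check: 1 calorie = 4.184 J, so 0.09655 calorie = 0.09655 * 4.184 = 0.4039652 J. 0.4039652 J = 0.4039652 joule ≈ 0.404 joule (4 s.f.).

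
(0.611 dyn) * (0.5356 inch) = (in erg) 0.8312. Check: 1 dyn = 1e-05 N, so 0.611 dyn = 0.611 * 1e-05 = 6.11e-06 N. 1 inch = 0.0254 m, so 0.5356 inch = 0.5356 * 0.0254 = 0.01360424 m. Combine: 6.11e-06 N * 0.01360424 m = 8.3121906e-08 J. 1 erg = 1e-07 J, so 8.3121906e-08 J = 8.3121906e-08 / 1e-07 = 0.83121906 erg ≈ 0.8312 erg (4 s.f.).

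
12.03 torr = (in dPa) 1 torr = 133.32237 Pa, so 12.03 torr = 12.03 * 133.32237 = 1603.8681 Pa. 1 dPa = 0.1 Pa, so 1603.8681 Pa = 1603.8681 / 0.1 = 16038.681 dPa ≈ 1.604e+04 dPa (4 s.f.). Final answer: 1.604e+04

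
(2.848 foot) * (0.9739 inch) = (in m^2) 1 foot = 0.3048 m, so 2.848 foot = 2.848 * 0.3048 = 0.8680704 m. 1 inch = 0.0254 m, so 0.9739 inch = 0.9739 * 0.0254 = 0.02473706 m. Combine: 0.8680704 m * 0.02473706 m = 0.02147351 m^2. Result: 0.02147351 m^2 ≈ 0.02147 m^2 (4 s.f.). Final answer: 0.02147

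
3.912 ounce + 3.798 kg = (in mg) 1 ounce = 0.028349523 kg, so 3.912 ounce = 3.912 * 0.028349523 = 0.11090333 kg. 3.798 kg is already in kg. Sum: 0.11090333 + 3.798 = 3.9089033 kg. 1 mg = 1e-06 kg, so 3.9089033 kg = 3.9089033 / 1e-06 = 3908903.3 mg ≈ 3.909e+06 mg (4 s.f.). Final answer: 3.909e+06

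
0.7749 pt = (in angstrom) 2.734e+06. Check: 1 pt = 0.00035277778 m, so 0.7749 pt = 0.7749 * 0.00035277778 = 0.0002733675 m. 1 angstrom = 1e-10 m, so 0.0002733675 m = 0.0002733675 / 1e-10 = 2733675 angstrom ≈ 2.734e+06 angstrom (4 s.f.).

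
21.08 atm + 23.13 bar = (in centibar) 4449. Check: 1 atm = 101325 Pa, so 21.08 atm = 21.08 * 101325 = 2135931 Pa. 1 bar = 100000 Pa, so 23.13 bar = 23.13 * 100000 = 2313000 Pa. Sum: 2135931 + 2313000 = 4448931 Pa. 1 centibar = 1000 Pa, so 4448931 Pa = 4448931 / 1000 = 4448.931 centibar ≈ 4449 centibar (4 s.f.).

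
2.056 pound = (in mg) 9.326e+05. Check: 1 pound = 0.45359237 kg, so 2.056 pound = 2.056 * 0.45359237 = 0.93258591 kg. 1 mg = 1e-06 kg, so 0.93258591 kg = 0.93258591 / 1e-06 = 932585.91 mg ≈ 9.326e+05 mg (4 s.f.).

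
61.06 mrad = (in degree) 1 mrad = 0.001 rad, so 61.06 mrad = 61.06 * 0.001 = 0.06106 rad. 1 degree = 0.017453293 rad, so 0.06106 rad = 0.06106 / 0.017453293 = 3.4984803 degree ≈ 3.498 degree (4 s.f.). Final answer: 3.498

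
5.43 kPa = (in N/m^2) 5430. Check: 1 kPa = 1000 Pa, so 5.43 kPa = 5.43 * 1000 = 5430 Pa. 5430 Pa = 5430 N/m^2.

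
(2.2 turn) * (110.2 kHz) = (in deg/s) 1 turn = 6.2831853 rad, so 2.2 turn = 2.2 * 6.2831853 = 13.823008 rad. 1 kHz = 1000 Hz, so 110.2 kHz = 110.2 * 1000 = 110200 Hz. Combine: 13.823008 rad * 110200 Hz = 1523295.4 rad/s. 1 deg/s = 0.017453293 rad/s, so 1523295.4 rad/s = 1523295.4 / 0.017453293 = 87278400 deg/s ≈ 8.728e+07 deg/s (4 s.f.). Final answer: 8.728e+07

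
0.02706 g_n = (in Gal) 26.54. Check: 1 g_n = 9.80665 m/s^2, so 0.02706 g_n = 0.02706 * 9.80665 = 0.26536795 m/s^2. 1 Gal = 0.01 m/s^2, so 0.26536795 m/s^2 = 0.26536795 / 0.01 = 26.536795 Gal ≈ 26.54 Gal (4 s.f.).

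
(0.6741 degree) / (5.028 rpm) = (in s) 0.02234. Check: 1 degree = 0.017453293 rad, so 0.6741 degree = 0.6741 * 0.017453293 = 0.011765264 rad. 1 rpm = 0.10471976 rad/s, so 5.028 rpm = 5.028 * 0.10471976 = 0.52653093 rad/s. Combine: 0.011765264 rad / 0.52653093 rad/s = 0.022344869 s. Result: 0.022344869 s ≈ 0.02234 s (4 s.f.).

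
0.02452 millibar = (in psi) 1 millibar = 100 Pa, so 0.02452 millibar = 0.02452 * 100 = 2.452 Pa. 1 psi = 6894.7573 Pa, so 2.452 Pa = 2.452 / 6894.7573 = 0.00035563253 psi ≈ 0.0003556 psi (4 s.f.). Final answer: 0.0003556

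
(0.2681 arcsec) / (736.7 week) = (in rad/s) 2.917e-15. Check: 1 arcsec = 4.8481368e-06 rad, so 0.2681 arcsec = 0.2681 * 4.8481368e-06 = 1.2997855e-06 rad. 1 week = 604800 s, so 736.7 week = 736.7 * 604800 = 4.4555616e+08 s. Combine: 1.2997855e-06 rad / 4.4555616e+08 s = 2.9172203e-15 rad/s. Result: 2.9172203e-15 rad/s ≈ 2.917e-15 rad/s (4 s.f.).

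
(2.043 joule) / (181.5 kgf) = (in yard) 0.001255. Check: 2.043 joule = 2.043 J. 1 kgf = 9.80665 N, so 181.5 kgf = 181.5 * 9.80665 = 1779.907 N. Combine: 2.043 J / 1779.907 N = 0.0011478128 m. 1 yard = 0.9144 m, so 0.0011478128 m = 0.0011478128 / 0.9144 = 0.0012552633 yard ≈ 0.001255 yard (4 s.f.).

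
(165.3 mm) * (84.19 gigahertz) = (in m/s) 1 mm = 0.001 m, so 165.3 mm = 165.3 * 0.001 = 0.1653 m. 1 gigahertz = 1e+09 Hz, so 84.19 gigahertz = 84.19 * 1e+09 = 8.419e+10 Hz. Combine: 0.1653 m * 8.419e+10 Hz = 1.3916607e+10 m/s. Result: 1.3916607e+10 m/s ≈ 1.392e+10 m/s (4 s.f.). Final answer: 1.392e+10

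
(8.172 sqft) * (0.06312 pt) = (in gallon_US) 0.004466. Check: 1 sqft = 0.09290304 m^2, so 8.172 sqft = 8.172 * 0.09290304 = 0.75920364 m^2. 1 pt = 0.00035277778 m, so 0.06312 pt = 0.06312 * 0.00035277778 = 2.2267333e-05 m. Combine: 0.75920364 m^2 * 2.2267333e-05 m = 1.6905441e-05 m^3. 1 gallon_US = 0.0037854118 m^3, so 1.6905441e-05 m^3 = 1.6905441e-05 / 0.0037854118 = 0.0044659449 gallon_US ≈ 0.004466 gallon_US (4 s.f.).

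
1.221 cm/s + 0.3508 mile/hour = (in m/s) 0.169. Check: 1 cm/s = 0.01 m/s, so 1.221 cm/s = 1.221 * 0.01 = 0.01221 m/s. 1 mile/hour = 0.44704 m/s, so 0.3508 mile/hour = 0.3508 * 0.44704 = 0.15682163 m/s. Sum: 0.01221 + 0.15682163 = 0.16903163 m/s. Result: 0.16903163 m/s ≈ 0.169 m/s (4 s.f.).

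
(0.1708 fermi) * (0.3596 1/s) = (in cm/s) 6.142e-15. Check: 1 fermi = 1e-15 m, so 0.1708 fermi = 0.1708 * 1e-15 = 1.708e-16 m. 0.3596 1/s = 0.3596 Hz. Combine: 1.708e-16 m * 0.3596 Hz = 6.141968e-17 m/s. 1 cm/s = 0.01 m/s, so 6.141968e-17 m/s = 6.141968e-17 / 0.01 = 6.141968e-15 cm/s ≈ 6.142e-15 cm/s (4 s.f.).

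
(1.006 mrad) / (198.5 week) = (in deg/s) 1 mrad = 0.001 rad, so 1.006 mrad = 1.006 * 0.001 = 0.001006 rad. 1 week = 604800 s, so 198.5 week = 198.5 * 604800 = 1.200528e+08 s. Combine: 0.001006 rad / 1.200528e+08 s = 8.3796463e-12 rad/s. 1 deg/s = 0.017453293 rad/s, so 8.3796463e-12 rad/s = 8.3796463e-12 / 0.017453293 = 4.8011837e-10 deg/s ≈ 4.801e-10 deg/s (4 s.f.). Final answer: 4.801e-10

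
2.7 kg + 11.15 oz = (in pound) 6.649. Check: 2.7 kg is already in kg. 1 oz = 0.028349523 kg, so 11.15 oz = 11.15 * 0.028349523 = 0.31609718 kg. Sum: 2.7 + 0.31609718 = 3.0160972 kg. 1 pound = 0.45359237 kg, so 3.0160972 kg = 3.0160972 / 0.45359237 = 6.6493561 pound ≈ 6.649 pound (4 s.f.).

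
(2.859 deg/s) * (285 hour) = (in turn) 1 deg/s = 0.017453293 rad/s, so 2.859 deg/s = 2.859 * 0.017453293 = 0.049898963 rad/s. 1 hour = 3600 s, so 285 hour = 285 * 3600 = 1026000 s. Combine: 0.049898963 rad/s * 1026000 s = 51196.336 rad. 1 turn = 6.2831853 rad, so 51196.336 rad = 51196.336 / 6.2831853 = 8148.15 turn ≈ 8148 turn (4 s.f.). Final answer: 8148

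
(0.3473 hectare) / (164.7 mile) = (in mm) 13.1. Check: 1 hectare = 10000 m^2, so 0.3473 hectare = 0.3473 * 10000 = 3473 m^2. 1 mile = 1609.344 m, so 164.7 mile = 164.7 * 1609.344 = 265058.96 m. Combine: 3473 m^2 / 265058.96 m = 0.013102745 m. 1 mm = 0.001 m, so 0.013102745 m = 0.013102745 / 0.001 = 13.102745 mm ≈ 13.1 mm (4 s.f.).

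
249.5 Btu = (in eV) 1.643e+24. Check: 1 Btu = 1055.0559 J, so 249.5 Btu = 249.5 * 1055.0559 = 263236.44 J. 1 eV = 1.6021766e-19 J, so 263236.44 J = 263236.44 / 1.6021766e-19 = 1.6429926e+24 eV ≈ 1.643e+24 eV (4 s.f.).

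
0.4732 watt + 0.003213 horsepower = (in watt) 2.869. Check: 0.4732 watt = 0.4732 W. 1 horsepower = 745.69987 W, so 0.003213 horsepower = 0.003213 * 745.69987 = 2.3959337 W. Sum: 0.4732 + 2.3959337 = 2.8691337 W. 2.8691337 W = 2.8691337 watt ≈ 2.869 watt (4 s.f.).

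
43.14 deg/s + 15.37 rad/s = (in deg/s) 1 deg/s = 0.017453293 rad/s, so 43.14 deg/s = 43.14 * 0.017453293 = 0.75293504 rad/s. 15.37 rad/s is already in rad/s. Sum: 0.75293504 + 15.37 = 16.122935 rad/s. 1 deg/s = 0.017453293 rad/s, so 16.122935 rad/s = 16.122935 / 0.017453293 = 923.77613 deg/s ≈ 923.8 deg/s (4 s.f.). Final answer: 923.8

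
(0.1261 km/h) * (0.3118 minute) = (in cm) 65.53. Check: 1 km/h = 0.27777778 m/s, so 0.1261 km/h = 0.1261 * 0.27777778 = 0.035027778 m/s. 1 minute = 60 s, so 0.3118 minute = 0.3118 * 60 = 18.708 s. Combine: 0.035027778 m/s * 18.708 s = 0.65529967 m. 1 cm = 0.01 m, so 0.65529967 m = 0.65529967 / 0.01 = 65.529967 cm ≈ 65.53 cm (4 s.f.).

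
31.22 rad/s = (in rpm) 1 rpm = 0.10471976 rad/s, so 31.22 rad/s = 31.22 / 0.10471976 = 298.12904 rpm ≈ 298.1 rpm (4 s.f.). Final answer: 298.1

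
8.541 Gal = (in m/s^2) 1 Gal = 0.01 m/s^2, so 8.541 Gal = 8.541 * 0.01 = 0.08541 m/s^2. Result: 0.08541 m/s^2. Final answer: 0.08541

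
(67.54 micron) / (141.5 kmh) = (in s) 1.718e-06. Check: 1 micron = 1e-06 m, so 67.54 micron = 67.54 * 1e-06 = 6.754e-05 m. 1 kmh = 0.27777778 m/s, so 141.5 kmh = 141.5 * 0.27777778 = 39.305556 m/s. Combine: 6.754e-05 m / 39.305556 m/s = 1.7183322e-06 s. Result: 1.7183322e-06 s ≈ 1.718e-06 s (4 s.f.).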